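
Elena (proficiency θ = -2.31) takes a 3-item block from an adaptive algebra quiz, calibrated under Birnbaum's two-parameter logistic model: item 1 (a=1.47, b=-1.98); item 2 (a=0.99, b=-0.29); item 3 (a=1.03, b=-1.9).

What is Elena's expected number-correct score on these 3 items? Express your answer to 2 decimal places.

0.90

P(θ) = 1 / (1 + exp(−a(θ − b)))
P_1 = 1/(1+e^{0.4851}) = 0.3810
P_2 = 1/(1+e^{1.9998}) = 0.1192
P_3 = 1/(1+e^{0.4223}) = 0.3960
E[score] = 0.3810 + 0.1192 + 0.3960 = 0.8962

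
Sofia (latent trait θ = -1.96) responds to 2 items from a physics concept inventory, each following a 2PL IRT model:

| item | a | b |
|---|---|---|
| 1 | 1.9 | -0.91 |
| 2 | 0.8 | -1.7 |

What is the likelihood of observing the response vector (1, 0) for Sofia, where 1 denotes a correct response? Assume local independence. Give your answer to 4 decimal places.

0.0661

P(θ) = 1 / (1 + exp(−a(θ − b)))
P_1 = 1/(1+e^{1.9950}) = 0.1197
P_2 = 1/(1+e^{0.2080}) = 0.4482
L = P_1 × (1−P_2) = 0.1197 × 0.5518 = 0.06607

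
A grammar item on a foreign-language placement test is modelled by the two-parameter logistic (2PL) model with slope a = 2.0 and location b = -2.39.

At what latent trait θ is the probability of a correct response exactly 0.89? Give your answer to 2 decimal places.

-1.34

P(θ) = 1 / (1 + exp(−a(θ − b)))
logit = ln(0.8900/0.1100) = 2.0907
θ = b + logit/(a) = -2.39 + 2.0907/2.0000 = -1.3446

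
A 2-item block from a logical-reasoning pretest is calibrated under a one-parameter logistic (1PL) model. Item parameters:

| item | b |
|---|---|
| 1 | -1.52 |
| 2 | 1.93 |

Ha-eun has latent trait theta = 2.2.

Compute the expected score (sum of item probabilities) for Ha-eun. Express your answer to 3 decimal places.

1.543

P(theta) = 1 / (1 + exp(−(theta − b)))
P_1 = 1/(1+e^{-3.7200}) = 0.9763
P_2 = 1/(1+e^{-0.2700}) = 0.5671
E[score] = 0.9763 + 0.5671 = 1.5434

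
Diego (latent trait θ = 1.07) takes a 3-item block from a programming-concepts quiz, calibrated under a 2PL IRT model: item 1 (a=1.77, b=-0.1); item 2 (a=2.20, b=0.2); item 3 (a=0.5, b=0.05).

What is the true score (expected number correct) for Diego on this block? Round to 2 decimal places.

P(θ) = 1 / (1 + exp(−a(θ − b)))
P_1 = 1/(1+e^{-2.0709}) = 0.8880
P_2 = 1/(1+e^{-1.9140}) = 0.8715
P_3 = 1/(1+e^{-0.5100}) = 0.6248
E[score] = 0.8880 + 0.8715 + 0.6248 = 2.3843

2.38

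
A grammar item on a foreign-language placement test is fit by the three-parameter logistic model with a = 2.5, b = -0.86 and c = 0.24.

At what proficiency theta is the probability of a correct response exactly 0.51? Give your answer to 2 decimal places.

P(theta) = c + (1 − c) · 1 / (1 + exp(−a(theta − b)))
Remove guessing floor: (0.51 − 0.24)/(1 − 0.24) = 0.3553
logit = ln(0.3553/0.6447) = -0.5960
theta = b + logit/(a) = -0.86 + (-0.5960)/2.5000 = -1.0984

-1.10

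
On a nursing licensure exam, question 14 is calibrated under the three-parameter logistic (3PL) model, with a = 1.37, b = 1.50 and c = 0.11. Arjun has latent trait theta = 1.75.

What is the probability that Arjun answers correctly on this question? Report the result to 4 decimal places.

P(theta) = c + (1 − c) · 1 / (1 + exp(−a(theta − b)))
Exponent: 1.37 × (1.75 − 1.50) = 0.3425
1/(1 + e^{-0.3425}) = 0.5848
P = 0.11 + 0.89 × 0.5848 = 0.6305

0.6305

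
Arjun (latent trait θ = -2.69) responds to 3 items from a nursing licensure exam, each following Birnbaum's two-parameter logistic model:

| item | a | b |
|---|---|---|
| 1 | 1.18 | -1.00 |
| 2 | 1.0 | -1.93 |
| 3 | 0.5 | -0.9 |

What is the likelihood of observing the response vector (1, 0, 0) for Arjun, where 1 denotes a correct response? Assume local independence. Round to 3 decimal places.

0.058

P(θ) = 1 / (1 + exp(−a(θ − b)))
P_1 = 1/(1+e^{1.9942}) = 0.1198
P_2 = 1/(1+e^{0.7600}) = 0.3186
P_3 = 1/(1+e^{0.8950}) = 0.2901
L = P_1 × (1−P_2) × (1−P_3) = 0.1198 × 0.6814 × 0.7099 = 0.05795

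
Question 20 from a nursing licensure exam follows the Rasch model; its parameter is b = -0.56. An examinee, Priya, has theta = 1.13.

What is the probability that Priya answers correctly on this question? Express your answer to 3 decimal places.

0.844

P(theta) = 1 / (1 + exp(−(theta − b)))
Exponent: (1.13 − (-0.56)) = 1.6900
1/(1 + e^{-1.6900}) = 0.8442
P = 0.8442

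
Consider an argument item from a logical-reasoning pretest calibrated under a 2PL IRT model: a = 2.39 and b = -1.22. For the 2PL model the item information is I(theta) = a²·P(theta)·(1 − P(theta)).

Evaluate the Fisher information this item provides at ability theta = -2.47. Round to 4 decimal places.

0.2610

P = 1/(1+e^{2.9875}) = 0.0480
P(1−P) = 0.0480 × 0.9520 = 0.0457
I = a² × P(1−P) = 2.39² × 0.0457 = 0.26099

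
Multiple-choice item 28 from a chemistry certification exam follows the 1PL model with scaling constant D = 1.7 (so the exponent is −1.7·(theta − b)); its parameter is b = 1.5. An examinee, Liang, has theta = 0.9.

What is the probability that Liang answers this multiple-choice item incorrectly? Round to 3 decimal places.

0.735

P(theta) = 1 / (1 + exp(−D·(theta − b)))
Exponent: 1.7 × (0.9 − 1.5) = -1.0200
1/(1 + e^{1.0200}) = 0.2650
P = 0.2650
P(incorrect) = 1 − 0.2650 = 0.7350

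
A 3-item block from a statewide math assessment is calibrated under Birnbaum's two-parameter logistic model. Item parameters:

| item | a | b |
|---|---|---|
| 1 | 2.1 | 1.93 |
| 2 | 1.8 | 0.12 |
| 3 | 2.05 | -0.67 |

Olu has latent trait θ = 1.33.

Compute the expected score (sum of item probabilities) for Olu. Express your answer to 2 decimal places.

P(θ) = 1 / (1 + exp(−a(θ − b)))
P_1 = 1/(1+e^{1.2600}) = 0.2210
P_2 = 1/(1+e^{-2.1780}) = 0.8983
P_3 = 1/(1+e^{-4.1000}) = 0.9837
E[score] = 0.2210 + 0.8983 + 0.9837 = 2.1029

2.10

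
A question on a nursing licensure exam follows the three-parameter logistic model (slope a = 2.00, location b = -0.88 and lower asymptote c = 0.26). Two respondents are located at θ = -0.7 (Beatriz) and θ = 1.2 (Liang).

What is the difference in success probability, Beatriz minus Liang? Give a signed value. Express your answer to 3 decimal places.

P(θ) = c + (1 − c) · 1 / (1 + exp(−a(θ − b)))
P(Beatriz) = 0.6959  [exponent 0.3600]
P(Liang) = 0.9886  [exponent 4.1600]
Difference = 0.6959 − 0.9886 = -0.2927

-0.293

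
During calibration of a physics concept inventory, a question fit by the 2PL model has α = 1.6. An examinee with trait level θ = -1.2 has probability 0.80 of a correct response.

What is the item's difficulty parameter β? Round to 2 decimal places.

P(θ) = 1 / (1 + exp(−α(θ − β)))
logit(0.80) = ln(0.80/0.20) = 1.3863
β = θ − logit/(α) = -1.2 − 1.3863/1.6000 = -2.0664

-2.07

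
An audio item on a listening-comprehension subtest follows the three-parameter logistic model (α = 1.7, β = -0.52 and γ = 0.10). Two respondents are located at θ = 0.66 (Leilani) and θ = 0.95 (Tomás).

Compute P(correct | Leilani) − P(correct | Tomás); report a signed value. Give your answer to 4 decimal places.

-0.0384

P(θ) = γ + (1 − γ) · 1 / (1 + exp(−α(θ − β)))
P(Leilani) = 0.8933  [exponent 2.0060]
P(Tomás) = 0.9317  [exponent 2.4990]
Difference = 0.8933 − 0.9317 = -0.0384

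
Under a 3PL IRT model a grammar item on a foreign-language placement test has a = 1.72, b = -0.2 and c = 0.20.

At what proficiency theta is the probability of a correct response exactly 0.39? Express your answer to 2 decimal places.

P(theta) = c + (1 − c) · 1 / (1 + exp(−a(theta − b)))
Remove guessing floor: (0.39 − 0.20)/(1 − 0.20) = 0.2375
logit = ln(0.2375/0.7625) = -1.1664
theta = b + logit/(a) = -0.2 + (-1.1664)/1.7200 = -0.8782

-0.88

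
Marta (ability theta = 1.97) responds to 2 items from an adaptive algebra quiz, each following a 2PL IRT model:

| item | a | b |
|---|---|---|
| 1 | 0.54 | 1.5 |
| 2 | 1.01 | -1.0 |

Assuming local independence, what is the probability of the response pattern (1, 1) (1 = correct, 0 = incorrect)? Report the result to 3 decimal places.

0.536

P(theta) = 1 / (1 + exp(−a(theta − b)))
P_1 = 1/(1+e^{-0.2538}) = 0.5631
P_2 = 1/(1+e^{-2.9997}) = 0.9526
L = P_1 × P_2 = 0.5631 × 0.9526 = 0.53640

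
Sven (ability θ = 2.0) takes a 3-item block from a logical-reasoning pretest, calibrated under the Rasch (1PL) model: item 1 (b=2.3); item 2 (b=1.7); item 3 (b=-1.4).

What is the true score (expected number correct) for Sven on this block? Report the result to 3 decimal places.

P(θ) = 1 / (1 + exp(−(θ − b)))
P_1 = 1/(1+e^{0.3000}) = 0.4256
P_2 = 1/(1+e^{-0.3000}) = 0.5744
P_3 = 1/(1+e^{-3.4000}) = 0.9677
E[score] = 0.4256 + 0.5744 + 0.9677 = 1.9677

1.968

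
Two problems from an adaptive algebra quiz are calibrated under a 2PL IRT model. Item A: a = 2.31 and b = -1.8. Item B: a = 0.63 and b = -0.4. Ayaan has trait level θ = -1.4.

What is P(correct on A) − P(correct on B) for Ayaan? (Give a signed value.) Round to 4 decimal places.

0.3683

P(θ) = 1 / (1 + exp(−a(θ − b)))
P_A = 0.7159
P_B = 0.3475
P_A − P_B = 0.3683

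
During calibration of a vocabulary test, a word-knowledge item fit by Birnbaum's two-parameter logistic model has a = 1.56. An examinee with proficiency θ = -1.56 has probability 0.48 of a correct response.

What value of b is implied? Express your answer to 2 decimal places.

-1.51

P(θ) = 1 / (1 + exp(−a(θ − b)))
logit(0.48) = ln(0.48/0.52) = -0.0800
b = θ − logit/(a) = -1.56 − (-0.0800)/1.5600 = -1.5087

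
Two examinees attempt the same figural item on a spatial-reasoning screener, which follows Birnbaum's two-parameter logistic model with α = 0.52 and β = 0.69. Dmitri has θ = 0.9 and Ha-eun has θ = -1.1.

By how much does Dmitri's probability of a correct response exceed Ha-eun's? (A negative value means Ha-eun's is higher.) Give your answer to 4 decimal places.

P(θ) = 1 / (1 + exp(−α(θ − β)))
P(Dmitri) = 0.5273  [exponent 0.1092]
P(Ha-eun) = 0.2828  [exponent -0.9308]
Difference = 0.5273 − 0.2828 = 0.2445

0.2445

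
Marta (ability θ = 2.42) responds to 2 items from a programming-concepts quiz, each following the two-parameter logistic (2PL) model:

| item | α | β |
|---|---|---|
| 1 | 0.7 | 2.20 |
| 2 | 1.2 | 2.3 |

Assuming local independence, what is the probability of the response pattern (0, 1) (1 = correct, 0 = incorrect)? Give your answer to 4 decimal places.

0.2474

P(θ) = 1 / (1 + exp(−α(θ − β)))
P_1 = 1/(1+e^{-0.1540}) = 0.5384
P_2 = 1/(1+e^{-0.1440}) = 0.5359
L = (1−P_1) × P_2 = 0.4616 × 0.5359 = 0.24738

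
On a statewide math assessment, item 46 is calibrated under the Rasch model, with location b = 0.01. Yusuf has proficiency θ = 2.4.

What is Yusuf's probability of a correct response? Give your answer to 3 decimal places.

P(θ) = 1 / (1 + exp(−(θ − b)))
Exponent: (2.4 − 0.01) = 2.3900
1/(1 + e^{-2.3900}) = 0.9161
P = 0.9161

0.916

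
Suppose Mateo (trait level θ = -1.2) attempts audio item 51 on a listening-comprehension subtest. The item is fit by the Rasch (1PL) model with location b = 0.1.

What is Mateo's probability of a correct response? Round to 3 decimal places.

0.214

P(θ) = 1 / (1 + exp(−(θ − b)))
Exponent: (-1.2 − 0.1) = -1.3000
1/(1 + e^{1.3000}) = 0.2142
P = 0.2142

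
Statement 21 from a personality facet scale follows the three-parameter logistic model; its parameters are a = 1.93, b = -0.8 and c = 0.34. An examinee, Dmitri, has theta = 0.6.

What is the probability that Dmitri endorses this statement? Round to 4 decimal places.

0.9585

P(theta) = c + (1 − c) · 1 / (1 + exp(−a(theta − b)))
Exponent: 1.93 × (0.6 − (-0.8)) = 2.7020
1/(1 + e^{-2.7020}) = 0.9371
P = 0.34 + 0.66 × 0.9371 = 0.9585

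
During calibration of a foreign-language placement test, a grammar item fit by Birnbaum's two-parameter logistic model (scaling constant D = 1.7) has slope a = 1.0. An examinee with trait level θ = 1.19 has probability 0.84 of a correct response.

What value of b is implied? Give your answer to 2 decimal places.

0.21

P(θ) = 1 / (1 + exp(−D·a(θ − b)))
logit(0.84) = ln(0.84/0.16) = 1.6582
b = θ − logit/(1.7·a) = 1.19 − 1.6582/1.7000 = 0.2146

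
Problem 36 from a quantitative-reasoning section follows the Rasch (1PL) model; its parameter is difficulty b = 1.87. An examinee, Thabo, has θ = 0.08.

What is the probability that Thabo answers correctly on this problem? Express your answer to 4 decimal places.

P(θ) = 1 / (1 + exp(−(θ − b)))
Exponent: (0.08 − 1.87) = -1.7900
1/(1 + e^{1.7900}) = 0.1431
P = 0.1431

0.1431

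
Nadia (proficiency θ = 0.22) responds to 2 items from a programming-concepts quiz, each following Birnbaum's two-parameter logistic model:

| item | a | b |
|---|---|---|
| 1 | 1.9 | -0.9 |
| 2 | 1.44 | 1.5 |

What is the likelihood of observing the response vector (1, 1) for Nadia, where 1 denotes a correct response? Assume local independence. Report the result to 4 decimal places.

0.1221

P(θ) = 1 / (1 + exp(−a(θ − b)))
P_1 = 1/(1+e^{-2.1280}) = 0.8936
P_2 = 1/(1+e^{1.8432}) = 0.1367
L = P_1 × P_2 = 0.8936 × 0.1367 = 0.12213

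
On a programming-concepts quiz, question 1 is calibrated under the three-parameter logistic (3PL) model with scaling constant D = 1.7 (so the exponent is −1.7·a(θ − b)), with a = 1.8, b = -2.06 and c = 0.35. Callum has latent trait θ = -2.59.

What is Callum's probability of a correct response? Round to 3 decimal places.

0.457

P(θ) = c + (1 − c) · 1 / (1 + exp(−D·a(θ − b)))
Exponent: 1.7 × 1.8 × (-2.59 − (-2.06)) = -1.6218
1/(1 + e^{1.6218}) = 0.1650
P = 0.35 + 0.65 × 0.1650 = 0.4572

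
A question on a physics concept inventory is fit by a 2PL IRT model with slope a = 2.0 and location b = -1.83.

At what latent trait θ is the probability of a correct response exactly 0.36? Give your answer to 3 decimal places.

-2.118

P(θ) = 1 / (1 + exp(−a(θ − b)))
logit = ln(0.3600/0.6400) = -0.5754
θ = b + logit/(a) = -1.83 + (-0.5754)/2.0000 = -2.1177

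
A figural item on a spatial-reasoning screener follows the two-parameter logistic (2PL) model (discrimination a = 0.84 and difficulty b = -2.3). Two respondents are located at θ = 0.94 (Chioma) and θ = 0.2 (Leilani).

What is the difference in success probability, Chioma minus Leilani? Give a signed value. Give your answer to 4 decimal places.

0.0474

P(θ) = 1 / (1 + exp(−a(θ − b)))
P(Chioma) = 0.9383  [exponent 2.7216]
P(Leilani) = 0.8909  [exponent 2.1000]
Difference = 0.9383 − 0.8909 = 0.0474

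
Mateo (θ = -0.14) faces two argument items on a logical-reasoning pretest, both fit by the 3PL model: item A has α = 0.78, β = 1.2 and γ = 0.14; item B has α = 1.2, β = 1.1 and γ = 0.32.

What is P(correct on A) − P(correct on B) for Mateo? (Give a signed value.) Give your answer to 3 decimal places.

P(θ) = γ + (1 − γ) · 1 / (1 + exp(−α(θ − β)))
P_A = 0.3637
P_B = 0.4453
P_A − P_B = -0.0815

-0.082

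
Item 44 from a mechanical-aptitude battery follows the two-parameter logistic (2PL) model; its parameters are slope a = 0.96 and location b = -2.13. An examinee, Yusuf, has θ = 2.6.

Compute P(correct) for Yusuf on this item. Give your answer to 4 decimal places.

P(θ) = 1 / (1 + exp(−a(θ − b)))
Exponent: 0.96 × (2.6 − (-2.13)) = 4.5408
1/(1 + e^{-4.5408}) = 0.9894

0.9894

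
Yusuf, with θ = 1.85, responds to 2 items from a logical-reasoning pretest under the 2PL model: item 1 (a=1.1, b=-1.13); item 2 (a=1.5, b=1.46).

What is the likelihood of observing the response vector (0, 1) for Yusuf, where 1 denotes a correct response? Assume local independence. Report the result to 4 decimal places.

0.0233

P(θ) = 1 / (1 + exp(−a(θ − b)))
P_1 = 1/(1+e^{-3.2780}) = 0.9637
P_2 = 1/(1+e^{-0.5850}) = 0.6422
L = (1−P_1) × P_2 = 0.0363 × 0.6422 = 0.02333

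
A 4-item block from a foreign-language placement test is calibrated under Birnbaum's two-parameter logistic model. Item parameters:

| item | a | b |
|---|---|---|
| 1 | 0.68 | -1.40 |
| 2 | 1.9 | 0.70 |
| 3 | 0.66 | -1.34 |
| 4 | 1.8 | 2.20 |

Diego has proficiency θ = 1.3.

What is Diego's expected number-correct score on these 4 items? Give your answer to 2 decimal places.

P(θ) = 1 / (1 + exp(−a(θ − b)))
P_1 = 1/(1+e^{-1.8360}) = 0.8625
P_2 = 1/(1+e^{-1.1400}) = 0.7577
P_3 = 1/(1+e^{-1.7424}) = 0.8510
P_4 = 1/(1+e^{1.6200}) = 0.1652
E[score] = 0.8625 + 0.7577 + 0.8510 + 0.1652 = 2.6364

2.64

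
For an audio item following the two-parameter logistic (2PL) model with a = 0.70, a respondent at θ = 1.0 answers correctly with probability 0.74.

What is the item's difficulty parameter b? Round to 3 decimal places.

P(θ) = 1 / (1 + exp(−a(θ − b)))
logit(0.74) = ln(0.74/0.26) = 1.0460
b = θ − logit/(a) = 1.0 − 1.0460/0.7000 = -0.4942

-0.494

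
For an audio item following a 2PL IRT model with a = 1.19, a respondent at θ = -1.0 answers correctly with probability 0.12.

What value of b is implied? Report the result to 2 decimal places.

P(θ) = 1 / (1 + exp(−a(θ − b)))
logit(0.12) = ln(0.12/0.88) = -1.9924
b = θ − logit/(a) = -1.0 − (-1.9924)/1.1900 = 0.6743

0.67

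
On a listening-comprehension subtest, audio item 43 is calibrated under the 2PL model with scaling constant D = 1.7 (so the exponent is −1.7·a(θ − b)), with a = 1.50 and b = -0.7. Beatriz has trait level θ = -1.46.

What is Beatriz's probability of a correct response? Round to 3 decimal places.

P(θ) = 1 / (1 + exp(−D·a(θ − b)))
Exponent: 1.7 × 1.50 × (-1.46 − (-0.7)) = -1.9380
1/(1 + e^{1.9380}) = 0.1259
P = 0.1259

0.126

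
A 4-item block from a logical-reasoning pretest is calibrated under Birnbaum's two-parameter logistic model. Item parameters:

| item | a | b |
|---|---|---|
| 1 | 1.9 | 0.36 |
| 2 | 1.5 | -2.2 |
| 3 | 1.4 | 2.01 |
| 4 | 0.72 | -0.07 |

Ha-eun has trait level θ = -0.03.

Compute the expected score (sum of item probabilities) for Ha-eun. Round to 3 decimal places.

P(θ) = 1 / (1 + exp(−a(θ − b)))
P_1 = 1/(1+e^{0.7410}) = 0.3228
P_2 = 1/(1+e^{-3.2550}) = 0.9629
P_3 = 1/(1+e^{2.8560}) = 0.0544
P_4 = 1/(1+e^{-0.0288}) = 0.5072
E[score] = 0.3228 + 0.9629 + 0.0544 + 0.5072 = 1.8472

1.847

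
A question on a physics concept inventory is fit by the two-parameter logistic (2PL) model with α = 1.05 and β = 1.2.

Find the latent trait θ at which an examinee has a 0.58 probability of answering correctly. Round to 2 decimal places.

P(θ) = 1 / (1 + exp(−α(θ − β)))
logit = ln(0.5800/0.4200) = 0.3228
θ = β + logit/(α) = 1.2 + 0.3228/1.0500 = 1.5074

1.51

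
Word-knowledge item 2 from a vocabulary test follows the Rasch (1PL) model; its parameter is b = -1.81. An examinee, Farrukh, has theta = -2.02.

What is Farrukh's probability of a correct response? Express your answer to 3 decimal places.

P(theta) = 1 / (1 + exp(−(theta − b)))
Exponent: (-2.02 − (-1.81)) = -0.2100
1/(1 + e^{0.2100}) = 0.4477
P = 0.4477

0.448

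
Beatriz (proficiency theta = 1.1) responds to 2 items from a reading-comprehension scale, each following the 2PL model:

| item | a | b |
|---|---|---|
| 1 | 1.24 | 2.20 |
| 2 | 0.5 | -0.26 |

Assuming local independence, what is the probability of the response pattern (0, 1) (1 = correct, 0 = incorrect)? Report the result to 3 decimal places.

P(theta) = 1 / (1 + exp(−a(theta − b)))
P_1 = 1/(1+e^{1.3640}) = 0.2036
P_2 = 1/(1+e^{-0.6800}) = 0.6637
L = (1−P_1) × P_2 = 0.7964 × 0.6637 = 0.52861

0.529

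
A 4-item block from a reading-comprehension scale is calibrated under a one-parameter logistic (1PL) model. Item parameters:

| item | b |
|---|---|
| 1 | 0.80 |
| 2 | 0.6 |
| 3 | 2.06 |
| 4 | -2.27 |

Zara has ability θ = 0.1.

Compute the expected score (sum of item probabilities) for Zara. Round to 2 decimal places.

1.75

P(θ) = 1 / (1 + exp(−(θ − b)))
P_1 = 1/(1+e^{0.7000}) = 0.3318
P_2 = 1/(1+e^{0.5000}) = 0.3775
P_3 = 1/(1+e^{1.9600}) = 0.1235
P_4 = 1/(1+e^{-2.3700}) = 0.9145
E[score] = 0.3318 + 0.3775 + 0.1235 + 0.9145 = 1.7473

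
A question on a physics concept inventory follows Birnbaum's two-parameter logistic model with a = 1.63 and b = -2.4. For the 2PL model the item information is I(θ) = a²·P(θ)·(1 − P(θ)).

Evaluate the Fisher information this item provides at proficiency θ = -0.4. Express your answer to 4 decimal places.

0.0946

P = 1/(1+e^{-3.2600}) = 0.9630
P(1−P) = 0.9630 × 0.0370 = 0.0356
I = a² × P(1−P) = 1.63² × 0.0356 = 0.09459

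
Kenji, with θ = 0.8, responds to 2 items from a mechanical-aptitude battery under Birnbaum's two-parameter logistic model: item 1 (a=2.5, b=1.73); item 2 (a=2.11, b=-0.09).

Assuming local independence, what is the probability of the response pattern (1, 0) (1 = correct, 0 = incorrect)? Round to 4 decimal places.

P(θ) = 1 / (1 + exp(−a(θ − b)))
P_1 = 1/(1+e^{2.3250}) = 0.0891
P_2 = 1/(1+e^{-1.8779}) = 0.8674
L = P_1 × (1−P_2) = 0.0891 × 0.1326 = 0.01181

0.0118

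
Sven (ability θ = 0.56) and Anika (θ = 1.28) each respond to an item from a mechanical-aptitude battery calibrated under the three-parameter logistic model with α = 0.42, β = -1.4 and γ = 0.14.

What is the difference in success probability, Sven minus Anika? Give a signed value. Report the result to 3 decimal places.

P(θ) = γ + (1 − γ) · 1 / (1 + exp(−α(θ − β)))
P(Sven) = 0.7376  [exponent 0.8232]
P(Anika) = 0.7893  [exponent 1.1256]
Difference = 0.7376 − 0.7893 = -0.0517

-0.052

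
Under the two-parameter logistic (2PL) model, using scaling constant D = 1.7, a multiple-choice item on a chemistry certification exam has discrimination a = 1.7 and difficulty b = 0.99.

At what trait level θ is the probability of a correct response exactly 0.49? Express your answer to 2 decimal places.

P(θ) = 1 / (1 + exp(−D·a(θ − b)))
logit = ln(0.4900/0.5100) = -0.0400
θ = b + logit/(1.7·a) = 0.99 + (-0.0400)/2.8900 = 0.9762

0.98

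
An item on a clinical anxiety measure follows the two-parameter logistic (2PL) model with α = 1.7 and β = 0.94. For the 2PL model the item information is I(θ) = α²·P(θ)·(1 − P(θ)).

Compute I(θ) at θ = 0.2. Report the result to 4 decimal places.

P = 1/(1+e^{1.2580}) = 0.2213
P(1−P) = 0.2213 × 0.7787 = 0.1723
I = α² × P(1−P) = 1.7² × 0.1723 = 0.49805

0.4981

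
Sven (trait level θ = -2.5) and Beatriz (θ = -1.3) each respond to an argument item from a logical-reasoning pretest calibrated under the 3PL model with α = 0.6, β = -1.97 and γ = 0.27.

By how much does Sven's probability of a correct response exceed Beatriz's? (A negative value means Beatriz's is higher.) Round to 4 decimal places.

-0.1299

P(θ) = γ + (1 − γ) · 1 / (1 + exp(−α(θ − β)))
P(Sven) = 0.5774  [exponent -0.3180]
P(Beatriz) = 0.7074  [exponent 0.4020]
Difference = 0.5774 − 0.7074 = -0.1299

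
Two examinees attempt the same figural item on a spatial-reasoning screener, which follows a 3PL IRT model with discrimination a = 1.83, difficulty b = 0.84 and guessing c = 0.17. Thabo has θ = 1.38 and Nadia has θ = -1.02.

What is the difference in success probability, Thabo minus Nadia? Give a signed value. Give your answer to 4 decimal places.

0.5781

P(θ) = c + (1 − c) · 1 / (1 + exp(−a(θ − b)))
P(Thabo) = 0.7748  [exponent 0.9882]
P(Nadia) = 0.1967  [exponent -3.4038]
Difference = 0.7748 − 0.1967 = 0.5781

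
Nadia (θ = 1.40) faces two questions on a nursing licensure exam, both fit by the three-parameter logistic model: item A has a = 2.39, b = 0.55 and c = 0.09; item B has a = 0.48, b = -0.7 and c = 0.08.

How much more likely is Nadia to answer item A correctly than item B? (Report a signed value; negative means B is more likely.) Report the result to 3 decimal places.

0.140

P(θ) = c + (1 − c) · 1 / (1 + exp(−a(θ − b)))
P_A = 0.8945
P_B = 0.7540
P_A − P_B = 0.1405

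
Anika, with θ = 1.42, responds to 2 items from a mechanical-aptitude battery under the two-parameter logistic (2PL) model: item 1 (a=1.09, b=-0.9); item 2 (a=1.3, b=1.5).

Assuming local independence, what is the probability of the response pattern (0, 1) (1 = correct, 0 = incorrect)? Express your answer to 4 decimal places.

0.0350

P(θ) = 1 / (1 + exp(−a(θ − b)))
P_1 = 1/(1+e^{-2.5288}) = 0.9261
P_2 = 1/(1+e^{0.1040}) = 0.4740
L = (1−P_1) × P_2 = 0.0739 × 0.4740 = 0.03501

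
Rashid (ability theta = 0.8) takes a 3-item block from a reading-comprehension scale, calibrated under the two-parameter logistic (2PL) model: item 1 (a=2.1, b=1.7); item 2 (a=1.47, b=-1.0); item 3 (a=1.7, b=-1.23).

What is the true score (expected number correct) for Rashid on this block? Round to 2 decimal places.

P(theta) = 1 / (1 + exp(−a(theta − b)))
P_1 = 1/(1+e^{1.8900}) = 0.1312
P_2 = 1/(1+e^{-2.6460}) = 0.9338
P_3 = 1/(1+e^{-3.4510}) = 0.9693
E[score] = 0.1312 + 0.9338 + 0.9693 = 2.0343

2.03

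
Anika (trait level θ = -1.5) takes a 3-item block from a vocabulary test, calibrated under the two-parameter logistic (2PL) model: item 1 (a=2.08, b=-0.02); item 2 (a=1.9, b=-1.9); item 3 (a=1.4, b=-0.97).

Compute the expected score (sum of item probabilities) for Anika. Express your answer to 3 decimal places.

1.048

P(θ) = 1 / (1 + exp(−a(θ − b)))
P_1 = 1/(1+e^{3.0784}) = 0.0440
P_2 = 1/(1+e^{-0.7600}) = 0.6814
P_3 = 1/(1+e^{0.7420}) = 0.3226
E[score] = 0.0440 + 0.6814 + 0.3226 = 1.0479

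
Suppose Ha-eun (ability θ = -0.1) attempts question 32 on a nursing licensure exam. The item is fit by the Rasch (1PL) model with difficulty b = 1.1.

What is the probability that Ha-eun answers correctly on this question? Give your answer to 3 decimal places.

P(θ) = 1 / (1 + exp(−(θ − b)))
Exponent: (-0.1 − 1.1) = -1.2000
1/(1 + e^{1.2000}) = 0.2315
P = 0.2315

0.231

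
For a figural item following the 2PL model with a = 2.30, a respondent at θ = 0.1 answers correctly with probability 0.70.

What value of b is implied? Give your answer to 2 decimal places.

-0.27

P(θ) = 1 / (1 + exp(−a(θ − b)))
logit(0.70) = ln(0.70/0.30) = 0.8473
b = θ − logit/(a) = 0.1 − 0.8473/2.3000 = -0.2684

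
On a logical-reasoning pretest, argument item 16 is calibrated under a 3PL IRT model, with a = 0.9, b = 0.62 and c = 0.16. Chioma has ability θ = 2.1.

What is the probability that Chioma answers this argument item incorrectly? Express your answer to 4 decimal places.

P(θ) = c + (1 − c) · 1 / (1 + exp(−a(θ − b)))
Exponent: 0.9 × (2.1 − 0.62) = 1.3320
1/(1 + e^{-1.3320}) = 0.7912
P = 0.16 + 0.84 × 0.7912 = 0.8246
P(incorrect) = 1 − 0.8246 = 0.1754

0.1754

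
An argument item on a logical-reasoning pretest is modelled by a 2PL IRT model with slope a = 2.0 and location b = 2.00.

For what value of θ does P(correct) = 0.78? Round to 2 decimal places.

2.63

P(θ) = 1 / (1 + exp(−a(θ − b)))
logit = ln(0.7800/0.2200) = 1.2657
θ = b + logit/(a) = 2.00 + 1.2657/2.0000 = 2.6328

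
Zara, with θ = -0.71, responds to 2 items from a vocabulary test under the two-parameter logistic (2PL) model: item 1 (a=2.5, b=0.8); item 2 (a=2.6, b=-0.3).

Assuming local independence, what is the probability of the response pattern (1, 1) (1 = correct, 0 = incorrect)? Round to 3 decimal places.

0.006

P(θ) = 1 / (1 + exp(−a(θ − b)))
P_1 = 1/(1+e^{3.7750}) = 0.0224
P_2 = 1/(1+e^{1.0660}) = 0.2562
L = P_1 × P_2 = 0.0224 × 0.2562 = 0.00574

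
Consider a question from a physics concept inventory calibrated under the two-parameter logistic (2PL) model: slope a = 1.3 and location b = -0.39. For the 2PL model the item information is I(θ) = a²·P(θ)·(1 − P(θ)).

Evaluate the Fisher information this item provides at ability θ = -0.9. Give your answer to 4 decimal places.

0.3793

P = 1/(1+e^{0.6630}) = 0.3401
P(1−P) = 0.3401 × 0.6599 = 0.2244
I = a² × P(1−P) = 1.3² × 0.2244 = 0.37927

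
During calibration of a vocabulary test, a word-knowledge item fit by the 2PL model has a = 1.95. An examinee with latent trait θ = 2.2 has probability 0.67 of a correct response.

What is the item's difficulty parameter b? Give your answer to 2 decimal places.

1.84

P(θ) = 1 / (1 + exp(−a(θ − b)))
logit(0.67) = ln(0.67/0.33) = 0.7082
b = θ − logit/(a) = 2.2 − 0.7082/1.9500 = 1.8368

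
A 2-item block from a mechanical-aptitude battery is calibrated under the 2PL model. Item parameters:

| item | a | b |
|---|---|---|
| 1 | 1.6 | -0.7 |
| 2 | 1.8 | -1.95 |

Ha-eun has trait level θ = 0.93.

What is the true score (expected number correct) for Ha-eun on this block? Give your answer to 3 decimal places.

P(θ) = 1 / (1 + exp(−a(θ − b)))
P_1 = 1/(1+e^{-2.6080}) = 0.9314
P_2 = 1/(1+e^{-5.1840}) = 0.9944
E[score] = 0.9314 + 0.9944 = 1.9258

1.926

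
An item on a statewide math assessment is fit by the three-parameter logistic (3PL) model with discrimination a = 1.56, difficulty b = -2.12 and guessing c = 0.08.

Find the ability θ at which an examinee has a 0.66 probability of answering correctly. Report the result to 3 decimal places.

-1.778

P(θ) = c + (1 − c) · 1 / (1 + exp(−a(θ − b)))
Remove guessing floor: (0.66 − 0.08)/(1 − 0.08) = 0.6304
logit = ln(0.6304/0.3696) = 0.5341
θ = b + logit/(a) = -2.12 + 0.5341/1.5600 = -1.7776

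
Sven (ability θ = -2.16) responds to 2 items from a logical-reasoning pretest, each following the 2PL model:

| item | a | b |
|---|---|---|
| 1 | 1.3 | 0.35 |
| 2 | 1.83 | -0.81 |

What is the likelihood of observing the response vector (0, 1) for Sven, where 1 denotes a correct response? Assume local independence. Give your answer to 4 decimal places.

P(θ) = 1 / (1 + exp(−a(θ − b)))
P_1 = 1/(1+e^{3.2630}) = 0.0369
P_2 = 1/(1+e^{2.4705}) = 0.0780
L = (1−P_1) × P_2 = 0.9631 × 0.0780 = 0.07508

0.0751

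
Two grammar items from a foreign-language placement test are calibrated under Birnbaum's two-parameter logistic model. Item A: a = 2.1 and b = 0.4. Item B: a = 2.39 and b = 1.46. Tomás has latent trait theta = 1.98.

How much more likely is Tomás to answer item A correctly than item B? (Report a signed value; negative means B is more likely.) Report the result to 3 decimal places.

P(theta) = 1 / (1 + exp(−a(theta − b)))
P_A = 0.9650
P_B = 0.7761
P_A − P_B = 0.1890

0.189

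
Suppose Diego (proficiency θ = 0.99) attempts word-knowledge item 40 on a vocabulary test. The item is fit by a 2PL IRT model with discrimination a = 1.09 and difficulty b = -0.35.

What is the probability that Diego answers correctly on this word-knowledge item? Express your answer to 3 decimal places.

0.812

P(θ) = 1 / (1 + exp(−a(θ − b)))
Exponent: 1.09 × (0.99 − (-0.35)) = 1.4606
1/(1 + e^{-1.4606}) = 0.8116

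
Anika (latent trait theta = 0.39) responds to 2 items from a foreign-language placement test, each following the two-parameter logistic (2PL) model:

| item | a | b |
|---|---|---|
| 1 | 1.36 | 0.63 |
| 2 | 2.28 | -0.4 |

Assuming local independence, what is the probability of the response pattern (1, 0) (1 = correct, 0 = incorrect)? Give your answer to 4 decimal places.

P(theta) = 1 / (1 + exp(−a(theta − b)))
P_1 = 1/(1+e^{0.3264}) = 0.4191
P_2 = 1/(1+e^{-1.8012}) = 0.8583
L = P_1 × (1−P_2) = 0.4191 × 0.1417 = 0.05939

0.0594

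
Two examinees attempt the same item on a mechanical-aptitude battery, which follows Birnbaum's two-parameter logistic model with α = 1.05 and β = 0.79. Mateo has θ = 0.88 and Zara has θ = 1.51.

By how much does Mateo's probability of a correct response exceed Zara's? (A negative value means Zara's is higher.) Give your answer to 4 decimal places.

P(θ) = 1 / (1 + exp(−α(θ − β)))
P(Mateo) = 0.5236  [exponent 0.0945]
P(Zara) = 0.6805  [exponent 0.7560]
Difference = 0.5236 − 0.6805 = -0.1569

-0.1569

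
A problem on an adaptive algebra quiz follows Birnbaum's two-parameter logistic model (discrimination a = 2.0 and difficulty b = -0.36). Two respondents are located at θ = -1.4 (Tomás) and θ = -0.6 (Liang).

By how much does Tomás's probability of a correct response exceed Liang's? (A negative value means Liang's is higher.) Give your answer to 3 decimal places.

P(θ) = 1 / (1 + exp(−a(θ − b)))
P(Tomás) = 0.1111  [exponent -2.0800]
P(Liang) = 0.3823  [exponent -0.4800]
Difference = 0.1111 − 0.3823 = -0.2712

-0.271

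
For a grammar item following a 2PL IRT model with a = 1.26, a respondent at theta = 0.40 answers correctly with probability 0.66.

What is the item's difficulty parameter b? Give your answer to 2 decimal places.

P(theta) = 1 / (1 + exp(−a(theta − b)))
logit(0.66) = ln(0.66/0.34) = 0.6633
b = theta − logit/(a) = 0.40 − 0.6633/1.2600 = -0.1264

-0.13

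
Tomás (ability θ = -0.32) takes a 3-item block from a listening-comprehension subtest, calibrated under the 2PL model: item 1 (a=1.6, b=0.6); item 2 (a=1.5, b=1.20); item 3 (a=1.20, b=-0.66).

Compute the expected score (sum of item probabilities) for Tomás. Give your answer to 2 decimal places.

0.88

P(θ) = 1 / (1 + exp(−a(θ − b)))
P_1 = 1/(1+e^{1.4720}) = 0.1866
P_2 = 1/(1+e^{2.2800}) = 0.0928
P_3 = 1/(1+e^{-0.4080}) = 0.6006
E[score] = 0.1866 + 0.0928 + 0.6006 = 0.8800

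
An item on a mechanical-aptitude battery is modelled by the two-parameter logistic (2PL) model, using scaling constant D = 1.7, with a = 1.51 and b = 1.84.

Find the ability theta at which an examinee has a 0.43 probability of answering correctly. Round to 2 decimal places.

1.73

P(theta) = 1 / (1 + exp(−D·a(theta − b)))
logit = ln(0.4300/0.5700) = -0.2819
theta = b + logit/(1.7·a) = 1.84 + (-0.2819)/2.5670 = 1.7302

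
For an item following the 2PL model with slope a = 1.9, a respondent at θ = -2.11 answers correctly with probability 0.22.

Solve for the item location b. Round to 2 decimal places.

-1.44

P(θ) = 1 / (1 + exp(−a(θ − b)))
logit(0.22) = ln(0.22/0.78) = -1.2657
b = θ − logit/(a) = -2.11 − (-1.2657)/1.9000 = -1.4439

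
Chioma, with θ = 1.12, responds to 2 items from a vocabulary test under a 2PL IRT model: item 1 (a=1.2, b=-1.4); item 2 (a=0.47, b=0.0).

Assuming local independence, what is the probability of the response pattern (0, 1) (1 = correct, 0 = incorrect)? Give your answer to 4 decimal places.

0.0291

P(θ) = 1 / (1 + exp(−a(θ − b)))
P_1 = 1/(1+e^{-3.0240}) = 0.9536
P_2 = 1/(1+e^{-0.5264}) = 0.6286
L = (1−P_1) × P_2 = 0.0464 × 0.6286 = 0.02914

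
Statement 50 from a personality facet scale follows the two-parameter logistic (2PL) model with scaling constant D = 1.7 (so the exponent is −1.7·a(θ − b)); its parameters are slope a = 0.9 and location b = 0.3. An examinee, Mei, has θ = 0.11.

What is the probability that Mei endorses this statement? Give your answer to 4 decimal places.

0.4278

P(θ) = 1 / (1 + exp(−D·a(θ − b)))
Exponent: 1.7 × 0.9 × (0.11 − 0.3) = -0.2907
1/(1 + e^{0.2907}) = 0.4278
P = 0.4278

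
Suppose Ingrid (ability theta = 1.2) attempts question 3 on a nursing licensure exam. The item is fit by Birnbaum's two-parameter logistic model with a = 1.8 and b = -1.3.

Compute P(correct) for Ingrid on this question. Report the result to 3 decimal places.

0.989

P(theta) = 1 / (1 + exp(−a(theta − b)))
Exponent: 1.8 × (1.2 − (-1.3)) = 4.5000
1/(1 + e^{-4.5000}) = 0.9890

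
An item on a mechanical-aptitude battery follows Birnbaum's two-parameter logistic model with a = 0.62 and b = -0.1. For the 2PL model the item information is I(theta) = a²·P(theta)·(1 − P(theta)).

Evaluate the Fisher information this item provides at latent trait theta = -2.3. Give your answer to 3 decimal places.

0.062

P = 1/(1+e^{1.3640}) = 0.2036
P(1−P) = 0.2036 × 0.7964 = 0.1621
I = a² × P(1−P) = 0.62² × 0.1621 = 0.06233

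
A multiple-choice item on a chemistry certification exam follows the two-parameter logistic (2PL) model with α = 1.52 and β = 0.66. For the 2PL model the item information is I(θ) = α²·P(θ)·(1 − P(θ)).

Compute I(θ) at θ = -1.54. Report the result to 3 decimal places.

P = 1/(1+e^{3.3440}) = 0.0341
P(1−P) = 0.0341 × 0.9659 = 0.0329
I = α² × P(1−P) = 1.52² × 0.0329 = 0.07608

0.076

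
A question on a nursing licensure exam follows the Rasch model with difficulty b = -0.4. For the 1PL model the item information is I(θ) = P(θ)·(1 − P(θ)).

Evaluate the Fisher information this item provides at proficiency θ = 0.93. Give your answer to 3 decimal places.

P = 1/(1+e^{-1.3300}) = 0.7908
P(1−P) = 0.7908 × 0.2092 = 0.1654
I = P(1−P) = 0.16541

0.165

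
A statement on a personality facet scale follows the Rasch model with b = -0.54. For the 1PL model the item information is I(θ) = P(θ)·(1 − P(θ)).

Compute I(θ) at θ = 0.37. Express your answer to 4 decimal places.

0.2046

P = 1/(1+e^{-0.9100}) = 0.7130
P(1−P) = 0.7130 × 0.2870 = 0.2046
I = P(1−P) = 0.20463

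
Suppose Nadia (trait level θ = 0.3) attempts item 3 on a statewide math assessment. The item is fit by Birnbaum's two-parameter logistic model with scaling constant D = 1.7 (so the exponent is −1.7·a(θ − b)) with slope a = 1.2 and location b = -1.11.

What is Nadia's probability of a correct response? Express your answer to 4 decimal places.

P(θ) = 1 / (1 + exp(−D·a(θ − b)))
Exponent: 1.7 × 1.2 × (0.3 − (-1.11)) = 2.8764
1/(1 + e^{-2.8764}) = 0.9467
P = 0.9467

0.9467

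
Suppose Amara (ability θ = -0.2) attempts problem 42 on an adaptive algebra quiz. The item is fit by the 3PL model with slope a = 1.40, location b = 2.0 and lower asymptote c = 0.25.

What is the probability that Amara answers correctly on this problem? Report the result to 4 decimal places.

P(θ) = c + (1 − c) · 1 / (1 + exp(−a(θ − b)))
Exponent: 1.40 × (-0.2 − 2.0) = -3.0800
1/(1 + e^{3.0800}) = 0.0439
P = 0.25 + 0.75 × 0.0439 = 0.2830

0.2830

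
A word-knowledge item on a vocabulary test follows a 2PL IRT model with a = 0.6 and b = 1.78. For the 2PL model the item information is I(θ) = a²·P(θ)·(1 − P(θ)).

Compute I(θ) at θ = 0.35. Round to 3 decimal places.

P = 1/(1+e^{0.8580}) = 0.2978
P(1−P) = 0.2978 × 0.7022 = 0.2091
I = a² × P(1−P) = 0.6² × 0.2091 = 0.07528

0.075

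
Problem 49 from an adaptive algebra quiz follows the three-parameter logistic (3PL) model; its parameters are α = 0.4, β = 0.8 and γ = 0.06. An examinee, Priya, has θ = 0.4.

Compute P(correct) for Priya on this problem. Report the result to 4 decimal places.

0.4925

P(θ) = γ + (1 − γ) · 1 / (1 + exp(−α(θ − β)))
Exponent: 0.4 × (0.4 − 0.8) = -0.1600
1/(1 + e^{0.1600}) = 0.4601
P = 0.06 + 0.94 × 0.4601 = 0.4925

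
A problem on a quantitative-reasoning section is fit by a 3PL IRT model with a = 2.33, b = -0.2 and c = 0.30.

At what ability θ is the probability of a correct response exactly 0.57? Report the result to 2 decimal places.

-0.40

P(θ) = c + (1 − c) · 1 / (1 + exp(−a(θ − b)))
Remove guessing floor: (0.57 − 0.30)/(1 − 0.30) = 0.3857
logit = ln(0.3857/0.6143) = -0.4654
θ = b + logit/(a) = -0.2 + (-0.4654)/2.3300 = -0.3997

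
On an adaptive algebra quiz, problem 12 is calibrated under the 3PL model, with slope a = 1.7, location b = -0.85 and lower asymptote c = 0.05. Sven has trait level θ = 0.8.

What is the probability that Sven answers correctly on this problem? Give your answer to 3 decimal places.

P(θ) = c + (1 − c) · 1 / (1 + exp(−a(θ − b)))
Exponent: 1.7 × (0.8 − (-0.85)) = 2.8050
1/(1 + e^{-2.8050}) = 0.9429
P = 0.05 + 0.95 × 0.9429 = 0.9458

0.946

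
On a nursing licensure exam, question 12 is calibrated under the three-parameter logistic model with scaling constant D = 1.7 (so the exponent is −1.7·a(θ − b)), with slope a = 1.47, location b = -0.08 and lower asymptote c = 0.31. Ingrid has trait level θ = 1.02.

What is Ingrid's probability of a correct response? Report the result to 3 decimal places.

P(θ) = c + (1 − c) · 1 / (1 + exp(−D·a(θ − b)))
Exponent: 1.7 × 1.47 × (1.02 − (-0.08)) = 2.7489
1/(1 + e^{-2.7489}) = 0.9399
P = 0.31 + 0.69 × 0.9399 = 0.9585

0.958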